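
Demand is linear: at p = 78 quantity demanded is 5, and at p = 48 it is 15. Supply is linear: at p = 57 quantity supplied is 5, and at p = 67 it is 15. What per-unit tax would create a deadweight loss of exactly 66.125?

Demand slope = (48 − 78)/(15 − 5) = −3, so p = 93 − 3q.
Supply slope = (67 − 57)/(15 − 5) = 1, so p = 52 + q.
Competitive equilibrium: 93 − 3q = 52 + q → q* = 10.25, p* = 62.25.
A tax t gives Δq = t/4 and wedge t, so DWL = t²/8.
t²/8 = 66.125 → t² = 529 → t = 23.

23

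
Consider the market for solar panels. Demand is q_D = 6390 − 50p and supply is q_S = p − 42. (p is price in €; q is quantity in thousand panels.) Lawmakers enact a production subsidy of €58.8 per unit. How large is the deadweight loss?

In inverse form: demand p = 127.8 − 0.02q, supply p = 42 + q.
Competitive equilibrium: 127.8 − 0.02q = 42 + q → q* = 84.1176, p* = 126.1176.
The subsidy lowers effective supply by 58.8: p = q − 16.8.
New quantity: 127.8 − 0.02q = q − 16.8 → q' = 141.7647.
Overproduction Δq = 141.7647 − 84.1176 = 57.6471; wedge = subsidy = 58.8.
The triangle = ½ × 57.6471 × 58.8 = €1694.82 thousand.

€1694.82 thousand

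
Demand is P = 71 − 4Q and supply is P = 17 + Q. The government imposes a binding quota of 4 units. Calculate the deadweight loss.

115.60

Competitive equilibrium: 71 − 4Q = 17 + Q → Q* = 10.8, P* = 27.8.
At Q = 4: demand price = 71 − 4·4 = 55; supply price = 17 + 1·4 = 21.
ΔQ = 10.8 − 4 = 6.8; wedge = 55 − 21 = 34.
The triangle = ½ × 6.8 × 34 = 115.60.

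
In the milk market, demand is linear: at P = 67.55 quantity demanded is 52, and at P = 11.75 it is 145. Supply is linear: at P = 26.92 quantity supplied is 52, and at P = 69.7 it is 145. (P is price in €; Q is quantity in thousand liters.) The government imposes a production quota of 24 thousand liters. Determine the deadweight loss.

€2331.84 thousand

Demand slope = (11.75 − 67.55)/(145 − 52) = −0.6, so P = 98.75 − 0.6Q.
Supply slope = (69.7 − 26.92)/(145 − 52) = 0.46, so P = 3 + 0.46Q.
Competitive equilibrium: 98.75 − 0.6Q = 3 + 0.46Q → Q* = 90.3302, P* = 44.5519.
At Q = 24: demand price = 98.75 − 0.6·24 = 84.35; supply price = 3 + 0.46·24 = 14.04.
ΔQ = 90.3302 − 24 = 66.3302; wedge = 84.35 − 14.04 = 70.31.
Welfare loss = ½ × 66.3302 × 70.31 = €2331.84 thousand.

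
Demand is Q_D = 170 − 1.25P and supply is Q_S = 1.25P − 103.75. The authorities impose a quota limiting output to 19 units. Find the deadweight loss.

159.61

In inverse form: demand P = 136 − 0.8Q, supply P = 83 + 0.8Q.
Competitive equilibrium: 136 − 0.8Q = 83 + 0.8Q → Q* = 33.125, P* = 109.5.
At Q = 19: demand price = 136 − 0.8·19 = 120.8; supply price = 83 + 0.8·19 = 98.2.
ΔQ = 33.125 − 19 = 14.125; wedge = 120.8 − 98.2 = 22.6.
DWL = ½ × 14.125 × 22.6 = 159.61.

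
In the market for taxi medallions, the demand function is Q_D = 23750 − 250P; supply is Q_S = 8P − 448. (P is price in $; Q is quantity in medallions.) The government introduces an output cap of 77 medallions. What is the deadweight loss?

In inverse form: demand P = 95 − 0.004Q, supply P = 56 + 0.125Q.
Competitive equilibrium: 95 − 0.004Q = 56 + 0.125Q → Q* = 302.3256, P* = 93.7907.
At Q = 77: demand price = 95 − 0.004·77 = 94.692; supply price = 56 + 0.125·77 = 65.625.
ΔQ = 302.3256 − 77 = 225.3256; wedge = 94.692 − 65.625 = 29.067.
Welfare loss = ½ × 225.3256 × 29.067 = $3274.77.

$3274.77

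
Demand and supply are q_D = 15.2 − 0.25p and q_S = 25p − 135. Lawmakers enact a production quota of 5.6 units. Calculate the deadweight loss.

132.95

In inverse form: demand p = 60.8 − 4q, supply p = 5.4 + 0.04q.
Competitive equilibrium: 60.8 − 4q = 5.4 + 0.04q → q* = 13.7129, p* = 5.9485.
At q = 5.6: demand price = 60.8 − 4·5.6 = 38.4; supply price = 5.4 + 0.04·5.6 = 5.624.
Δq = 13.7129 − 5.6 = 8.1129; wedge = 38.4 − 5.624 = 32.776.
Deadweight loss = ½ × 8.1129 × 32.776 = 132.95.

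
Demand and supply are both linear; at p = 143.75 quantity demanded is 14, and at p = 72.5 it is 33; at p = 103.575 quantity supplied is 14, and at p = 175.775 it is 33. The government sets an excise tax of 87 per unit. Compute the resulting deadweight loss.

Demand slope = (72.5 − 143.75)/(33 − 14) = −3.75, so p = 196.25 − 3.75q.
Supply slope = (175.775 − 103.575)/(33 − 14) = 3.8, so p = 50.375 + 3.8q.
Competitive equilibrium: 196.25 − 3.75q = 50.375 + 3.8q → q* = 19.3212, p* = 123.7955.
With the tax, the buyer price exceeds the seller price by 87: (196.25 − 3.75q) − (50.375 + 3.8q) = 87 → q' = 7.798.
Δq = 19.3212 − 7.798 = 11.5232; the wedge equals the tax, 87.
DWL = ½ × 11.5232 × 87 = 501.26.

501.26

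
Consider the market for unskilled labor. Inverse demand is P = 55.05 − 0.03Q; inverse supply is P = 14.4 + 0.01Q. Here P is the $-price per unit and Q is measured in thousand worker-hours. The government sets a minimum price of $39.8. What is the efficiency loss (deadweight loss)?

Competitive equilibrium: 55.05 − 0.03Q = 14.4 + 0.01Q → Q* = 1016.25, P* = 24.5625.
At the floor P = 39.8, quantity demanded = (55.05 − 39.8)/0.03 = 508.33333.
Sellers' marginal cost at Q' = 508.33333: 14.4 + 0.01·508.33333 = 19.48333.
ΔQ = 1016.25 − 508.33333 = 507.91667; wedge = 39.8 − 19.48333 = 20.31667.
The triangle = ½ × 507.91667 × 20.31667 = $5159.59 thousand.

$5159.59 thousand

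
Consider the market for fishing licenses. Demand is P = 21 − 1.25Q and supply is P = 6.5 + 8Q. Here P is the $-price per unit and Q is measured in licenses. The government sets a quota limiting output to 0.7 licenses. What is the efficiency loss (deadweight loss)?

Competitive equilibrium: 21 − 1.25Q = 6.5 + 8Q → Q* = 1.5676, P* = 19.0405.
At Q = 0.7: demand price = 21 − 1.25·0.7 = 20.125; supply price = 6.5 + 8·0.7 = 12.1.
ΔQ = 1.5676 − 0.7 = 0.8676; wedge = 20.125 − 12.1 = 8.025.
The triangle = ½ × 0.8676 × 8.025 = $3.48.

$3.48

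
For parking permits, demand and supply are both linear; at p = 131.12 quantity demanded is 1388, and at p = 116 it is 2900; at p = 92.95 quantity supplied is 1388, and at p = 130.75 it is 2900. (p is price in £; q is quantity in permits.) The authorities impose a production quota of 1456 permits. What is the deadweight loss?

£18298.92

Demand slope = (116 − 131.12)/(2900 − 1388) = −0.01, so p = 145 − 0.01q.
Supply slope = (130.75 − 92.95)/(2900 − 1388) = 0.025, so p = 58.25 + 0.025q.
Competitive equilibrium: 145 − 0.01q = 58.25 + 0.025q → q* = 2478.5714, p* = 120.2143.
At q = 1456: demand price = 145 − 0.01·1456 = 130.44; supply price = 58.25 + 0.025·1456 = 94.65.
Δq = 2478.5714 − 1456 = 1022.5714; wedge = 130.44 − 94.65 = 35.79.
Deadweight loss = ½ × 1022.5714 × 35.79 = £18298.92.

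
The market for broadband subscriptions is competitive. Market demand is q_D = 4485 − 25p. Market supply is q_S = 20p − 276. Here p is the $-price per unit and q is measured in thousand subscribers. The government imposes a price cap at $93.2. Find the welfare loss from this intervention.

In inverse form: demand p = 179.4 − 0.04q, supply p = 13.8 + 0.05q.
Competitive equilibrium: 179.4 − 0.04q = 13.8 + 0.05q → q* = 1840, p* = 105.8.
At the ceiling p = 93.2, quantity supplied = (93.2 − 13.8)/0.05 = 1588.
Willingness to pay at q' = 1588: 179.4 − 0.04·1588 = 115.88.
Δq = 1840 − 1588 = 252; wedge = 115.88 − 93.2 = 22.68.
Deadweight loss = ½ × 252 × 22.68 = $2857.68 thousand.

$2857.68 thousand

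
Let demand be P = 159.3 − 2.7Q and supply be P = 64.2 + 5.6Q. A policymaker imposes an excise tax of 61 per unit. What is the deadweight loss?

224.16

Competitive equilibrium: 159.3 − 2.7Q = 64.2 + 5.6Q → Q* = 11.4578, P* = 128.3639.
With the tax, the buyer price exceeds the seller price by 61: (159.3 − 2.7Q) − (64.2 + 5.6Q) = 61 → Q' = 4.1084.
ΔQ = 11.4578 − 4.1084 = 7.3494; the wedge equals the tax, 61.
The triangle = ½ × 7.3494 × 61 = 224.16.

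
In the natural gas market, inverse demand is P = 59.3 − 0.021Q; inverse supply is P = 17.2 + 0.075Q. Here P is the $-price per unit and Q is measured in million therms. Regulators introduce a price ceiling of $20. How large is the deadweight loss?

$7726.47 million

Competitive equilibrium: 59.3 − 0.021Q = 17.2 + 0.075Q → Q* = 438.5417, P* = 50.0906.
At the ceiling P = 20, quantity supplied = (20 − 17.2)/0.075 = 37.3333.
Willingness to pay at Q' = 37.3333: 59.3 − 0.021·37.3333 = 58.516.
ΔQ = 438.5417 − 37.3333 = 401.2084; wedge = 58.516 − 20 = 38.516.
DWL = ½ × 401.2084 × 38.516 = $7726.47 million.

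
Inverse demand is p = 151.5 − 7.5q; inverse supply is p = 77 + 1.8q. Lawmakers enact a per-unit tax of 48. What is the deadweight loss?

123.87

Competitive equilibrium: 151.5 − 7.5q = 77 + 1.8q → q* = 8.0108, p* = 91.4194.
With the tax, the buyer price exceeds the seller price by 48: (151.5 − 7.5q) − (77 + 1.8q) = 48 → q' = 2.8495.
Δq = 8.0108 − 2.8495 = 5.1613; the wedge equals the tax, 48.
The triangle = ½ × 5.1613 × 48 = 123.87.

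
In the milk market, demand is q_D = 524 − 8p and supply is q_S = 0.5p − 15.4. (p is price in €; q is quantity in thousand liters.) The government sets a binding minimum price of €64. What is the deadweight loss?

In inverse form: demand p = 65.5 − 0.125q, supply p = 30.8 + 2q.
Competitive equilibrium: 65.5 − 0.125q = 30.8 + 2q → q* = 16.3294, p* = 63.4588.
At the floor p = 64, quantity demanded = (65.5 − 64)/0.125 = 12.
Sellers' marginal cost at q' = 12: 30.8 + 2·12 = 54.8.
Δq = 16.3294 − 12 = 4.3294; wedge = 64 − 54.8 = 9.2.
Welfare loss = ½ × 4.3294 × 9.2 = €19.92 thousand.

€19.92 thousand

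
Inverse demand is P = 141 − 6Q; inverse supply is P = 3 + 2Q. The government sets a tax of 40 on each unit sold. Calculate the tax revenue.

490

Competitive equilibrium: 141 − 6Q = 3 + 2Q → Q* = 17.25, P* = 37.5.
With the tax, the buyer price exceeds the seller price by 40: (141 − 6Q) − (3 + 2Q) = 40 → Q' = 12.25.
Tax revenue = 40 × 12.25 = 490.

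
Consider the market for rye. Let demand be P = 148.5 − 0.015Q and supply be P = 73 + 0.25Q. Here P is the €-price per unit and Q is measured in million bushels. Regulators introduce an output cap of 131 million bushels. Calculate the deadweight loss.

Competitive equilibrium: 148.5 − 0.015Q = 73 + 0.25Q → Q* = 284.9057, P* = 144.2264.
At Q = 131: demand price = 148.5 − 0.015·131 = 146.535; supply price = 73 + 0.25·131 = 105.75.
ΔQ = 284.9057 − 131 = 153.9057; wedge = 146.535 − 105.75 = 40.785.
Welfare loss = ½ × 153.9057 × 40.785 = €3138.52 million.

€3138.52 million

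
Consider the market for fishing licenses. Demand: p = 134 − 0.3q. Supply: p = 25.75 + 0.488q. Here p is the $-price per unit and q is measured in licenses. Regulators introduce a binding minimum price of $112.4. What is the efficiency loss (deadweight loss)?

Competitive equilibrium: 134 − 0.3q = 25.75 + 0.488q → q* = 137.3731, p* = 92.7881.
At the floor p = 112.4, quantity demanded = (134 − 112.4)/0.3 = 72.
Sellers' marginal cost at q' = 72: 25.75 + 0.488·72 = 60.886.
Δq = 137.3731 − 72 = 65.3731; wedge = 112.4 − 60.886 = 51.514.
Deadweight loss = ½ × 65.3731 × 51.514 = $1683.81.

$1683.81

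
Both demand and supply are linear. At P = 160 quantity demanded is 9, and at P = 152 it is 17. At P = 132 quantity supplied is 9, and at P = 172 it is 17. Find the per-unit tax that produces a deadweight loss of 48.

24

Demand slope = (152 − 160)/(17 − 9) = −1, so P = 169 − Q.
Supply slope = (172 − 132)/(17 − 9) = 5, so P = 87 + 5Q.
Competitive equilibrium: 169 − Q = 87 + 5Q → Q* = 13.6667, P* = 155.3333.
A tax t gives ΔQ = t/6 and wedge t, so DWL = t²/12.
t²/12 = 48 → t² = 576 → t = 24.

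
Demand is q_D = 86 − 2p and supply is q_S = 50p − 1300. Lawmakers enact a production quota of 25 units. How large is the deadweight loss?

In inverse form: demand p = 43 − 0.5q, supply p = 26 + 0.02q.
Competitive equilibrium: 43 − 0.5q = 26 + 0.02q → q* = 32.6923, p* = 26.6538.
At q = 25: demand price = 43 − 0.5·25 = 30.5; supply price = 26 + 0.02·25 = 26.5.
Δq = 32.6923 − 25 = 7.6923; wedge = 30.5 − 26.5 = 4.
Welfare loss = ½ × 7.6923 × 4 = 15.38.

15.38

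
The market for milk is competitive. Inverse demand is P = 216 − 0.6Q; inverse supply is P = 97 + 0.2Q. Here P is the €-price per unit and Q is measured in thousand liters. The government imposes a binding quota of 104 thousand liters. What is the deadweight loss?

€801.025 thousand

Competitive equilibrium: 216 − 0.6Q = 97 + 0.2Q → Q* = 148.75, P* = 126.75.
At Q = 104: demand price = 216 − 0.6·104 = 153.6; supply price = 97 + 0.2·104 = 117.8.
ΔQ = 148.75 − 104 = 44.75; wedge = 153.6 − 117.8 = 35.8.
Deadweight loss = ½ × 44.75 × 35.8 = €801.025 thousand.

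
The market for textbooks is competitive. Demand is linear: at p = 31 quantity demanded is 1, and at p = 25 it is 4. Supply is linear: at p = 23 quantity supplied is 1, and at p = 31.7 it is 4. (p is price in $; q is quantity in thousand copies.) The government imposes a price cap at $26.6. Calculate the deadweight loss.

Demand slope = (25 − 31)/(4 − 1) = −2, so p = 33 − 2q.
Supply slope = (31.7 − 23)/(4 − 1) = 2.9, so p = 20.1 + 2.9q.
Competitive equilibrium: 33 − 2q = 20.1 + 2.9q → q* = 2.6327, p* = 27.7347.
At the ceiling p = 26.6, quantity supplied = (26.6 − 20.1)/2.9 = 2.2414.
Willingness to pay at q' = 2.2414: 33 − 2·2.2414 = 28.5172.
Δq = 2.6327 − 2.2414 = 0.3913; wedge = 28.5172 − 26.6 = 1.9172.
Deadweight loss = ½ × 0.3913 × 1.9172 = $0.38 thousand.

$0.38 thousand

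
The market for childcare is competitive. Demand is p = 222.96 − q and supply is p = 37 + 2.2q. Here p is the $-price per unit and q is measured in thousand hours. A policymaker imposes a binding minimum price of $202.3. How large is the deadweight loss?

Competitive equilibrium: 222.96 − q = 37 + 2.2q → q* = 58.1125, p* = 164.8475.
At the floor p = 202.3, quantity demanded = (222.96 − 202.3)/1 = 20.66.
Sellers' marginal cost at q' = 20.66: 37 + 2.2·20.66 = 82.452.
Δq = 58.1125 − 20.66 = 37.4525; wedge = 202.3 − 82.452 = 119.848.
DWL = ½ × 37.4525 × 119.848 = $2244.30 thousand.

$2244.30 thousand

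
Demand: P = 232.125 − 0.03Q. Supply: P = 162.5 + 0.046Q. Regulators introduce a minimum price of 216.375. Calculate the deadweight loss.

5813

Competitive equilibrium: 232.125 − 0.03Q = 162.5 + 0.046Q → Q* = 916.1184, P* = 204.6414.
At the floor P = 216.375, quantity demanded = (232.125 − 216.375)/0.03 = 525.
Sellers' marginal cost at Q' = 525: 162.5 + 0.046·525 = 186.65.
ΔQ = 916.1184 − 525 = 391.1184; wedge = 216.375 − 186.65 = 29.725.
The triangle = ½ × 391.1184 × 29.725 = 5813.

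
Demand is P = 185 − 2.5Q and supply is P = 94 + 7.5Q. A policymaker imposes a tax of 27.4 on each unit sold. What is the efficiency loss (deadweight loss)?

Competitive equilibrium: 185 − 2.5Q = 94 + 7.5Q → Q* = 9.1, P* = 162.25.
With the tax, the buyer price exceeds the seller price by 27.4: (185 − 2.5Q) − (94 + 7.5Q) = 27.4 → Q' = 6.36.
ΔQ = 9.1 − 6.36 = 2.74; the wedge equals the tax, 27.4.
The triangle = ½ × 2.74 × 27.4 = 37.538.

37.538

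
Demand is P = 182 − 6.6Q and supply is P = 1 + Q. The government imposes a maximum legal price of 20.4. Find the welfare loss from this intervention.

Competitive equilibrium: 182 − 6.6Q = 1 + Q → Q* = 23.8158, P* = 24.8158.
At the ceiling P = 20.4, quantity supplied = (20.4 − 1)/1 = 19.4.
Willingness to pay at Q' = 19.4: 182 − 6.6·19.4 = 53.96.
ΔQ = 23.8158 − 19.4 = 4.4158; wedge = 53.96 − 20.4 = 33.56.
DWL = ½ × 4.4158 × 33.56 = 74.10.

74.10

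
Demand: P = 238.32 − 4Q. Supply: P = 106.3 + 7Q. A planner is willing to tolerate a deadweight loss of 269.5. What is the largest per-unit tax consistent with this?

Competitive equilibrium: 238.32 − 4Q = 106.3 + 7Q → Q* = 12.0018, P* = 190.3127.
A tax t gives ΔQ = t/11 and wedge t, so DWL = t²/22.
t²/22 = 269.5 → t² = 5929 → t = 77.

77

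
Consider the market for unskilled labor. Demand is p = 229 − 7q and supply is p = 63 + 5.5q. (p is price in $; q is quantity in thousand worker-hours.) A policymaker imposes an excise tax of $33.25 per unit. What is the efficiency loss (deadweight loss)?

Competitive equilibrium: 229 − 7q = 63 + 5.5q → q* = 13.28, p* = 136.04.
With the tax, the buyer price exceeds the seller price by 33.25: (229 − 7q) − (63 + 5.5q) = 33.25 → q' = 10.62.
Δq = 13.28 − 10.62 = 2.66; the wedge equals the tax, 33.25.
The triangle = ½ × 2.66 × 33.25 = $44.22 thousand.

$44.22 thousand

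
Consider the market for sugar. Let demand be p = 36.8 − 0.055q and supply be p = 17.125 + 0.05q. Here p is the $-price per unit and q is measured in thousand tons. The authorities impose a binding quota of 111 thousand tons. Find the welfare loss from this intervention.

Competitive equilibrium: 36.8 − 0.055q = 17.125 + 0.05q → q* = 187.381, p* = 26.494.
At q = 111: demand price = 36.8 − 0.055·111 = 30.695; supply price = 17.125 + 0.05·111 = 22.675.
Δq = 187.381 − 111 = 76.381; wedge = 30.695 − 22.675 = 8.02.
Deadweight loss = ½ × 76.381 × 8.02 = $306.29 thousand.

$306.29 thousand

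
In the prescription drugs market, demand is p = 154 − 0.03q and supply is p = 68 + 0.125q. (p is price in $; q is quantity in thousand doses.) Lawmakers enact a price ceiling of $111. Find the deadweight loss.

Competitive equilibrium: 154 − 0.03q = 68 + 0.125q → q* = 554.8387, p* = 137.3548.
At the ceiling p = 111, quantity supplied = (111 − 68)/0.125 = 344.
Willingness to pay at q' = 344: 154 − 0.03·344 = 143.68.
Δq = 554.8387 − 344 = 210.8387; wedge = 143.68 − 111 = 32.68.
Deadweight loss = ½ × 210.8387 × 32.68 = $3445.10 thousand.

$3445.10 thousand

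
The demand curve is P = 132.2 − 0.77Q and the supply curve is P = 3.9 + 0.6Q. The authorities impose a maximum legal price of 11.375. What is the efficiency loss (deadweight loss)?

Competitive equilibrium: 132.2 − 0.77Q = 3.9 + 0.6Q → Q* = 93.6496, P* = 60.0898.
At the ceiling P = 11.375, quantity supplied = (11.375 − 3.9)/0.6 = 12.4583.
Willingness to pay at Q' = 12.4583: 132.2 − 0.77·12.4583 = 122.6071.
ΔQ = 93.6496 − 12.4583 = 81.1913; wedge = 122.6071 − 11.375 = 111.2321.
Deadweight loss = ½ × 81.1913 × 111.2321 = 4515.54.

4515.54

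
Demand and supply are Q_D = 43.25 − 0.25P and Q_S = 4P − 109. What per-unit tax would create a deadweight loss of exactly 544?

In inverse form: demand P = 173 − 4Q, supply P = 27.25 + 0.25Q.
Competitive equilibrium: 173 − 4Q = 27.25 + 0.25Q → Q* = 34.2941, P* = 35.8235.
A tax t gives ΔQ = t/4.25 and wedge t, so DWL = t²/8.5.
t²/8.5 = 544 → t² = 4624 → t = 68.

68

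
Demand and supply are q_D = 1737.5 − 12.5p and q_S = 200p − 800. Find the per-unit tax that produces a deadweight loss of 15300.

In inverse form: demand p = 139 − 0.08q, supply p = 4 + 0.005q.
Competitive equilibrium: 139 − 0.08q = 4 + 0.005q → q* = 1588.2353, p* = 11.9412.
A tax t gives Δq = t/0.085 and wedge t, so DWL = t²/0.17.
t²/0.17 = 15300 → t² = 2601 → t = 51.

51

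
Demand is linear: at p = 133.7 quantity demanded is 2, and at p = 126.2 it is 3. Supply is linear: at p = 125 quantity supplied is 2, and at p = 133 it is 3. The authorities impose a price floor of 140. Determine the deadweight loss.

Demand slope = (126.2 − 133.7)/(3 − 2) = −7.5, so p = 148.7 − 7.5q.
Supply slope = (133 − 125)/(3 − 2) = 8, so p = 109 + 8q.
Competitive equilibrium: 148.7 − 7.5q = 109 + 8q → q* = 2.5613, p* = 129.4903.
At the floor p = 140, quantity demanded = (148.7 − 140)/7.5 = 1.16.
Sellers' marginal cost at q' = 1.16: 109 + 8·1.16 = 118.28.
Δq = 2.5613 − 1.16 = 1.4013; wedge = 140 − 118.28 = 21.72.
DWL = ½ × 1.4013 × 21.72 = 15.22.

15.22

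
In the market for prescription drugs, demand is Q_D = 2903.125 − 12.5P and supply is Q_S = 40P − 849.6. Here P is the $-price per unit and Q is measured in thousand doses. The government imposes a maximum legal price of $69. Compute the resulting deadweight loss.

In inverse form: demand P = 232.25 − 0.08Q, supply P = 21.24 + 0.025Q.
Competitive equilibrium: 232.25 − 0.08Q = 21.24 + 0.025Q → Q* = 2009.619, P* = 71.4805.
At the ceiling P = 69, quantity supplied = (69 − 21.24)/0.025 = 1910.4.
Willingness to pay at Q' = 1910.4: 232.25 − 0.08·1910.4 = 79.418.
ΔQ = 2009.619 − 1910.4 = 99.219; wedge = 79.418 − 69 = 10.418.
Deadweight loss = ½ × 99.219 × 10.418 = $516.83 thousand.

$516.83 thousand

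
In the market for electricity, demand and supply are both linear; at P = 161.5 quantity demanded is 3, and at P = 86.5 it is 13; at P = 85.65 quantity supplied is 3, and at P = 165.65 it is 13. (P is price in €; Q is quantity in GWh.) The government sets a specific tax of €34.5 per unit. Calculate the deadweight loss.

€38.40

Demand slope = (86.5 − 161.5)/(13 − 3) = −7.5, so P = 184 − 7.5Q.
Supply slope = (165.65 − 85.65)/(13 − 3) = 8, so P = 61.65 + 8Q.
Competitive equilibrium: 184 − 7.5Q = 61.65 + 8Q → Q* = 7.8935, P* = 124.7984.
With the tax, the buyer price exceeds the seller price by 34.5: (184 − 7.5Q) − (61.65 + 8Q) = 34.5 → Q' = 5.6677.
ΔQ = 7.8935 − 5.6677 = 2.2258; the wedge equals the tax, 34.5.
The triangle = ½ × 2.2258 × 34.5 = €38.40.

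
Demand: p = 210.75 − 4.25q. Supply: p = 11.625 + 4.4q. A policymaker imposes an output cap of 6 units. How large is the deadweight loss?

1252.90

Competitive equilibrium: 210.75 − 4.25q = 11.625 + 4.4q → q* = 23.0202, p* = 112.914.
At q = 6: demand price = 210.75 − 4.25·6 = 185.25; supply price = 11.625 + 4.4·6 = 38.025.
Δq = 23.0202 − 6 = 17.0202; wedge = 185.25 − 38.025 = 147.225.
DWL = ½ × 17.0202 × 147.225 = 1252.90.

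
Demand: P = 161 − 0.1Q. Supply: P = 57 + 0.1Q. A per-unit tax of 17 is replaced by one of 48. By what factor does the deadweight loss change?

Competitive equilibrium: 161 − 0.1Q = 57 + 0.1Q → Q* = 520, P* = 109.
For a per-unit tax t: ΔQ = t/0.2, so DWL = ½·t·(t/0.2) = t²/0.4.
At t = 17: DWL = 722.5. At t = 48: DWL = 5760.
Ratio = (48/17)² = 7.972.

7.972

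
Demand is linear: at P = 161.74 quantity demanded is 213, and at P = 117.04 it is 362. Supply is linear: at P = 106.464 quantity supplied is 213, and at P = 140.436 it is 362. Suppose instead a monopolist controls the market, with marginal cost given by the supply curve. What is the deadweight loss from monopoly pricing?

Demand slope = (117.04 − 161.74)/(362 − 213) = −0.3, so P = 225.64 − 0.3Q.
Supply slope = (140.436 − 106.464)/(362 − 213) = 0.228, so P = 57.9 + 0.228Q.
Competitive equilibrium: 225.64 − 0.3Q = 57.9 + 0.228Q → Q* = 317.6894, P* = 130.3332.
Marginal revenue: MR = 225.64 − 0.6Q. Set MR = MC: 225.64 − 0.6Q = 57.9 + 0.228Q → Q_m = 202.5845.
Price P_m = 225.64 − 0.3·202.5845 = 164.8647; MC(Q_m) = 57.9 + 0.228·202.5845 = 104.0893.
Competitive Q* = 317.6894, so ΔQ = 115.1049; wedge = 164.8647 − 104.0893 = 60.7754.
The triangle = ½ × 115.1049 × 60.7754 = 3497.77.

3497.77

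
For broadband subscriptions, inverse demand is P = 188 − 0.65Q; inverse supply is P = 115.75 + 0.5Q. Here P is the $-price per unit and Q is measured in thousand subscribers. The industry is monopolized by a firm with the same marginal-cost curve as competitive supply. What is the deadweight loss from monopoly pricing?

Competitive equilibrium: 188 − 0.65Q = 115.75 + 0.5Q → Q* = 62.8261, P* = 147.163.
Marginal revenue: MR = 188 − 1.3Q. Set MR = MC: 188 − 1.3Q = 115.75 + 0.5Q → Q_m = 40.1389.
Price P_m = 188 − 0.65·40.1389 = 161.9097; MC(Q_m) = 115.75 + 0.5·40.1389 = 135.8195.
Competitive Q* = 62.8261, so ΔQ = 22.6872; wedge = 161.9097 − 135.8195 = 26.0902.
DWL = ½ × 22.6872 × 26.0902 = $295.96 thousand.

$295.96 thousand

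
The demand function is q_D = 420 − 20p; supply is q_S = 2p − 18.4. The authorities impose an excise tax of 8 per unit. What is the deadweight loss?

In inverse form: demand p = 21 − 0.05q, supply p = 9.2 + 0.5q.
Competitive equilibrium: 21 − 0.05q = 9.2 + 0.5q → q* = 21.4545, p* = 19.9273.
With the tax, the buyer price exceeds the seller price by 8: (21 − 0.05q) − (9.2 + 0.5q) = 8 → q' = 6.9091.
Δq = 21.4545 − 6.9091 = 14.5454; the wedge equals the tax, 8.
The triangle = ½ × 14.5454 × 8 = 58.18.

58.18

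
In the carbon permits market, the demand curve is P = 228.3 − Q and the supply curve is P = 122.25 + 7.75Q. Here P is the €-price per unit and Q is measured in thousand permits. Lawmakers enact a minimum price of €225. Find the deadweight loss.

Competitive equilibrium: 228.3 − Q = 122.25 + 7.75Q → Q* = 12.12, P* = 216.18.
At the floor P = 225, quantity demanded = (228.3 − 225)/1 = 3.3.
Sellers' marginal cost at Q' = 3.3: 122.25 + 7.75·3.3 = 147.825.
ΔQ = 12.12 − 3.3 = 8.82; wedge = 225 − 147.825 = 77.175.
Welfare loss = ½ × 8.82 × 77.175 = €340.34 thousand.

€340.34 thousand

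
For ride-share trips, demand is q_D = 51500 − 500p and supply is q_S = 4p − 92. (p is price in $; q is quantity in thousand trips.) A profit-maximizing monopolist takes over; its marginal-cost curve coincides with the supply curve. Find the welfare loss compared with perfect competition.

$0.79 thousand

In inverse form: demand p = 103 − 0.002q, supply p = 23 + 0.25q.
Competitive equilibrium: 103 − 0.002q = 23 + 0.25q → q* = 317.4603, p* = 102.3651.
Marginal revenue: MR = 103 − 0.004q. Set MR = MC: 103 − 0.004q = 23 + 0.25q → q_m = 314.9606.
Price p_m = 103 − 0.002·314.9606 = 102.3701; MC(q_m) = 23 + 0.25·314.9606 = 101.7402.
Competitive q* = 317.4603, so Δq = 2.4997; wedge = 102.3701 − 101.7402 = 0.6299.
Welfare loss = ½ × 2.4997 × 0.6299 = $0.79 thousand.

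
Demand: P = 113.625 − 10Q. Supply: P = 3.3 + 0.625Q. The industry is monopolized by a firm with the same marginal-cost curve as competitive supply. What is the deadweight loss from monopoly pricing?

134.65

Competitive equilibrium: 113.625 − 10Q = 3.3 + 0.625Q → Q* = 10.3835, P* = 9.7897.
Marginal revenue: MR = 113.625 − 20Q. Set MR = MC: 113.625 − 20Q = 3.3 + 0.625Q → Q_m = 5.3491.
Price P_m = 113.625 − 10·5.3491 = 60.134; MC(Q_m) = 3.3 + 0.625·5.3491 = 6.6432.
Competitive Q* = 10.3835, so ΔQ = 5.0344; wedge = 60.134 − 6.6432 = 53.4908.
The triangle = ½ × 5.0344 × 53.4908 = 134.65.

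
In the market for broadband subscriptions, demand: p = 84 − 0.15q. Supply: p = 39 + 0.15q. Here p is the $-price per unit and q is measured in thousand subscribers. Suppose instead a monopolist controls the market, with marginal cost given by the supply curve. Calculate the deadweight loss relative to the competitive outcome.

$375 thousand

Competitive equilibrium: 84 − 0.15q = 39 + 0.15q → q* = 150, p* = 61.5.
Marginal revenue: MR = 84 − 0.3q. Set MR = MC: 84 − 0.3q = 39 + 0.15q → q_m = 100.
Price p_m = 84 − 0.15·100 = 69; MC(q_m) = 39 + 0.15·100 = 54.
Competitive q* = 150, so Δq = 50; wedge = 69 − 54 = 15.
Deadweight loss = ½ × 50 × 15 = $375 thousand.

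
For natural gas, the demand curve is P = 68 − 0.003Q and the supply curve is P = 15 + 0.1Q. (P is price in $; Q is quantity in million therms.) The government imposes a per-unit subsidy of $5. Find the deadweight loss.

Competitive equilibrium: 68 − 0.003Q = 15 + 0.1Q → Q* = 514.5631, P* = 66.4563.
The subsidy lowers effective supply by 5: P = 10 + 0.1Q.
New quantity: 68 − 0.003Q = 10 + 0.1Q → Q' = 563.1068.
Overproduction ΔQ = 563.1068 − 514.5631 = 48.5437; wedge = subsidy = 5.
The triangle = ½ × 48.5437 × 5 = $121.36 million.

$121.36 million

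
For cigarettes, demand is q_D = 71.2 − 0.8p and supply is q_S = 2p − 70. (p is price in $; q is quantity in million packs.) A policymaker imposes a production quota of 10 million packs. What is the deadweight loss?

$380.64 million

In inverse form: demand p = 89 − 1.25q, supply p = 35 + 0.5q.
Competitive equilibrium: 89 − 1.25q = 35 + 0.5q → q* = 30.8571, p* = 50.4286.
At q = 10: demand price = 89 − 1.25·10 = 76.5; supply price = 35 + 0.5·10 = 40.
Δq = 30.8571 − 10 = 20.8571; wedge = 76.5 − 40 = 36.5.
Welfare loss = ½ × 20.8571 × 36.5 = $380.64 million.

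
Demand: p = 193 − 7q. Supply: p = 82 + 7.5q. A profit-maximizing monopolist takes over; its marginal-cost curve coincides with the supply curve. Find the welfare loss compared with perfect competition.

Competitive equilibrium: 193 − 7q = 82 + 7.5q → q* = 7.6552, p* = 139.4138.
Marginal revenue: MR = 193 − 14q. Set MR = MC: 193 − 14q = 82 + 7.5q → q_m = 5.1628.
Price p_m = 193 − 7·5.1628 = 156.8604; MC(q_m) = 82 + 7.5·5.1628 = 120.721.
Competitive q* = 7.6552, so Δq = 2.4924; wedge = 156.8604 − 120.721 = 36.1394.
DWL = ½ × 2.4924 × 36.1394 = 45.04.

45.04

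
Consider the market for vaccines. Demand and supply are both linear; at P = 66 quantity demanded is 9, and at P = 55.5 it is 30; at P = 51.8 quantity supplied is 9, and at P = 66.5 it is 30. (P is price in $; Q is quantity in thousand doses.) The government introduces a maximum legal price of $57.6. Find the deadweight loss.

$7.55 thousand

Demand slope = (55.5 − 66)/(30 − 9) = −0.5, so P = 70.5 − 0.5Q.
Supply slope = (66.5 − 51.8)/(30 − 9) = 0.7, so P = 45.5 + 0.7Q.
Competitive equilibrium: 70.5 − 0.5Q = 45.5 + 0.7Q → Q* = 20.8333, P* = 60.0833.
At the ceiling P = 57.6, quantity supplied = (57.6 − 45.5)/0.7 = 17.2857.
Willingness to pay at Q' = 17.2857: 70.5 − 0.5·17.2857 = 61.8572.
ΔQ = 20.8333 − 17.2857 = 3.5476; wedge = 61.8572 − 57.6 = 4.2572.
Deadweight loss = ½ × 3.5476 × 4.2572 = $7.55 thousand.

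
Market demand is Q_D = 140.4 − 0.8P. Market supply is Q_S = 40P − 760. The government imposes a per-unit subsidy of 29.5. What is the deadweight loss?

341.27

In inverse form: demand P = 175.5 − 1.25Q, supply P = 19 + 0.025Q.
Competitive equilibrium: 175.5 − 1.25Q = 19 + 0.025Q → Q* = 122.7451, P* = 22.06863.
The subsidy lowers effective supply by 29.5: P = 0.025Q − 10.5.
New quantity: 175.5 − 1.25Q = 0.025Q − 10.5 → Q' = 145.88235.
Overproduction ΔQ = 145.88235 − 122.7451 = 23.13725; wedge = subsidy = 29.5.
DWL = ½ × 23.13725 × 29.5 = 341.27.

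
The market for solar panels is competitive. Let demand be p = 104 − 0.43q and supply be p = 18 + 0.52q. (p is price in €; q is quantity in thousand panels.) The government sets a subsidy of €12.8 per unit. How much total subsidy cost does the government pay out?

€1331.20 thousand

Competitive equilibrium: 104 − 0.43q = 18 + 0.52q → q* = 90.5263, p* = 65.0737.
The subsidy lowers effective supply by 12.8: p = 5.2 + 0.52q.
New quantity: 104 − 0.43q = 5.2 + 0.52q → q' = 104.
Total subsidy cost = 12.8 × 104 = €1331.20 thousand.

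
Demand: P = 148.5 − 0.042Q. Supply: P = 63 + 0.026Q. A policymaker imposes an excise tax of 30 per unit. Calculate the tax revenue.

Competitive equilibrium: 148.5 − 0.042Q = 63 + 0.026Q → Q* = 1257.35294, P* = 95.69118.
With the tax, the buyer price exceeds the seller price by 30: (148.5 − 0.042Q) − (63 + 0.026Q) = 30 → Q' = 816.17647.
Tax revenue = 30 × 816.17647 = 24485.29.

24485.29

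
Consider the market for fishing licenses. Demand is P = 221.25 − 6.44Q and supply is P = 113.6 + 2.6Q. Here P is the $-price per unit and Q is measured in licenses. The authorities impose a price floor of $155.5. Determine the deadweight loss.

Competitive equilibrium: 221.25 − 6.44Q = 113.6 + 2.6Q → Q* = 11.9082, P* = 144.5613.
At the floor P = 155.5, quantity demanded = (221.25 − 155.5)/6.44 = 10.2096.
Sellers' marginal cost at Q' = 10.2096: 113.6 + 2.6·10.2096 = 140.145.
ΔQ = 11.9082 − 10.2096 = 1.6986; wedge = 155.5 − 140.145 = 15.355.
DWL = ½ × 1.6986 × 15.355 = $13.04.

$13.04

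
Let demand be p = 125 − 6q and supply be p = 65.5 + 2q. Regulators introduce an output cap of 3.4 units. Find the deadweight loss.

Competitive equilibrium: 125 − 6q = 65.5 + 2q → q* = 7.4375, p* = 80.375.
At q = 3.4: demand price = 125 − 6·3.4 = 104.6; supply price = 65.5 + 2·3.4 = 72.3.
Δq = 7.4375 − 3.4 = 4.0375; wedge = 104.6 − 72.3 = 32.3.
DWL = ½ × 4.0375 × 32.3 = 65.21.

65.21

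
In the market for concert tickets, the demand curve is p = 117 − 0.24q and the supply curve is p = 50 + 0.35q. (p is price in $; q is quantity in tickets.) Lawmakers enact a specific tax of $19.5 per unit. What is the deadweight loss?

$322.25

Competitive equilibrium: 117 − 0.24q = 50 + 0.35q → q* = 113.5593, p* = 89.7458.
With the tax, the buyer price exceeds the seller price by 19.5: (117 − 0.24q) − (50 + 0.35q) = 19.5 → q' = 80.5085.
Δq = 113.5593 − 80.5085 = 33.0508; the wedge equals the tax, 19.5.
Welfare loss = ½ × 33.0508 × 19.5 = $322.25.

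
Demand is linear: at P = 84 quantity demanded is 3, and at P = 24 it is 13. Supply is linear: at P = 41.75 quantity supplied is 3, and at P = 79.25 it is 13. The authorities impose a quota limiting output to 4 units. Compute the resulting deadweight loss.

54.17

Demand slope = (24 − 84)/(13 − 3) = −6, so P = 102 − 6Q.
Supply slope = (79.25 − 41.75)/(13 − 3) = 3.75, so P = 30.5 + 3.75Q.
Competitive equilibrium: 102 − 6Q = 30.5 + 3.75Q → Q* = 7.3333, P* = 58.
At Q = 4: demand price = 102 − 6·4 = 78; supply price = 30.5 + 3.75·4 = 45.5.
ΔQ = 7.3333 − 4 = 3.3333; wedge = 78 − 45.5 = 32.5.
DWL = ½ × 3.3333 × 32.5 = 54.17.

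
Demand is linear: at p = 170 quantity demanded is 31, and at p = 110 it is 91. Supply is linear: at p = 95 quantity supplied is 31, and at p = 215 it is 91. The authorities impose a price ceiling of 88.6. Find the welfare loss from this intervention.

Demand slope = (110 − 170)/(91 − 31) = −1, so p = 201 − q.
Supply slope = (215 − 95)/(91 − 31) = 2, so p = 33 + 2q.
Competitive equilibrium: 201 − q = 33 + 2q → q* = 56, p* = 145.
At the ceiling p = 88.6, quantity supplied = (88.6 − 33)/2 = 27.8.
Willingness to pay at q' = 27.8: 201 − 1·27.8 = 173.2.
Δq = 56 − 27.8 = 28.2; wedge = 173.2 − 88.6 = 84.6.
Welfare loss = ½ × 28.2 × 84.6 = 1192.86.

1192.86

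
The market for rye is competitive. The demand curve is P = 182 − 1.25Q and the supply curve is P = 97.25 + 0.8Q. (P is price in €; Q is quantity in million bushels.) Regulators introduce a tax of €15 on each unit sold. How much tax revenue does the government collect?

€510.37 million

Competitive equilibrium: 182 − 1.25Q = 97.25 + 0.8Q → Q* = 41.3415, P* = 130.3232.
With the tax, the buyer price exceeds the seller price by 15: (182 − 1.25Q) − (97.25 + 0.8Q) = 15 → Q' = 34.0244.
Tax revenue = 15 × 34.0244 = €510.37 million.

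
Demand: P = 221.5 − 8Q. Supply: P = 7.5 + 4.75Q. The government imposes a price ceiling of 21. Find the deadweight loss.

1239.21

Competitive equilibrium: 221.5 − 8Q = 7.5 + 4.75Q → Q* = 16.7843, P* = 87.2255.
At the ceiling P = 21, quantity supplied = (21 − 7.5)/4.75 = 2.8421.
Willingness to pay at Q' = 2.8421: 221.5 − 8·2.8421 = 198.7632.
ΔQ = 16.7843 − 2.8421 = 13.9422; wedge = 198.7632 − 21 = 177.7632.
Deadweight loss = ½ × 13.9422 × 177.7632 = 1239.21.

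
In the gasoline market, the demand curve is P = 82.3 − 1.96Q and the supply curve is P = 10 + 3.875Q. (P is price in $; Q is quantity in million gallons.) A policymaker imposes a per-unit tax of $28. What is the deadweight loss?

$67.18 million

Competitive equilibrium: 82.3 − 1.96Q = 10 + 3.875Q → Q* = 12.3907, P* = 58.0141.
With the tax, the buyer price exceeds the seller price by 28: (82.3 − 1.96Q) − (10 + 3.875Q) = 28 → Q' = 7.5921.
ΔQ = 12.3907 − 7.5921 = 4.7986; the wedge equals the tax, 28.
DWL = ½ × 4.7986 × 28 = $67.18 million.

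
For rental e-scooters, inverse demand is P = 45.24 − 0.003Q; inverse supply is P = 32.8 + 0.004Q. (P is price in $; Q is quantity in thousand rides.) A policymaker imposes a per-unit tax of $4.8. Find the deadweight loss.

$1645.71 thousand

Competitive equilibrium: 45.24 − 0.003Q = 32.8 + 0.004Q → Q* = 1777.1429, P* = 39.9086.
With the tax, the buyer price exceeds the seller price by 4.8: (45.24 − 0.003Q) − (32.8 + 0.004Q) = 4.8 → Q' = 1091.4286.
ΔQ = 1777.1429 − 1091.4286 = 685.7143; the wedge equals the tax, 4.8.
DWL = ½ × 685.7143 × 4.8 = $1645.71 thousand.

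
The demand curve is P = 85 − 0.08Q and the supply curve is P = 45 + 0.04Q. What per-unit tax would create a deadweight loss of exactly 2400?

24

Competitive equilibrium: 85 − 0.08Q = 45 + 0.04Q → Q* = 333.3333, P* = 58.3333.
A tax t gives ΔQ = t/0.12 and wedge t, so DWL = t²/0.24.
t²/0.24 = 2400 → t² = 576 → t = 24.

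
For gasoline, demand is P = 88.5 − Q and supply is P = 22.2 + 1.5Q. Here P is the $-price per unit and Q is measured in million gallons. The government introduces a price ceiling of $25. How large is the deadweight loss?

$759.73 million

Competitive equilibrium: 88.5 − Q = 22.2 + 1.5Q → Q* = 26.52, P* = 61.98.
At the ceiling P = 25, quantity supplied = (25 − 22.2)/1.5 = 1.8667.
Willingness to pay at Q' = 1.8667: 88.5 − 1·1.8667 = 86.6333.
ΔQ = 26.52 − 1.8667 = 24.6533; wedge = 86.6333 − 25 = 61.6333.
Deadweight loss = ½ × 24.6533 × 61.6333 = $759.73 million.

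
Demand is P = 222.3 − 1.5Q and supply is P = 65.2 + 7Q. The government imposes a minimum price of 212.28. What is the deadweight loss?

592.01

Competitive equilibrium: 222.3 − 1.5Q = 65.2 + 7Q → Q* = 18.4824, P* = 194.5765.
At the floor P = 212.28, quantity demanded = (222.3 − 212.28)/1.5 = 6.68.
Sellers' marginal cost at Q' = 6.68: 65.2 + 7·6.68 = 111.96.
ΔQ = 18.4824 − 6.68 = 11.8024; wedge = 212.28 − 111.96 = 100.32.
DWL = ½ × 11.8024 × 100.32 = 592.01.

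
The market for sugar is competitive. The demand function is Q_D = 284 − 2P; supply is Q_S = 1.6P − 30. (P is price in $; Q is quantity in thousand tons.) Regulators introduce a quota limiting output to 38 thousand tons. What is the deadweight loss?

$2880.11 thousand

In inverse form: demand P = 142 − 0.5Q, supply P = 18.75 + 0.625Q.
Competitive equilibrium: 142 − 0.5Q = 18.75 + 0.625Q → Q* = 109.5556, P* = 87.2222.
At Q = 38: demand price = 142 − 0.5·38 = 123; supply price = 18.75 + 0.625·38 = 42.5.
ΔQ = 109.5556 − 38 = 71.5556; wedge = 123 − 42.5 = 80.5.
Welfare loss = ½ × 71.5556 × 80.5 = $2880.11 thousand.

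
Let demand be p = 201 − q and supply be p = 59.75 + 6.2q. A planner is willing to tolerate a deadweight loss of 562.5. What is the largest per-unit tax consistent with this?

90

Competitive equilibrium: 201 − q = 59.75 + 6.2q → q* = 19.6181, p* = 181.3819.
A tax t gives Δq = t/7.2 and wedge t, so DWL = t²/14.4.
t²/14.4 = 562.5 → t² = 8100 → t = 90.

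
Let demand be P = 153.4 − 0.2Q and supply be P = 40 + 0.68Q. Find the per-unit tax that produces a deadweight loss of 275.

Competitive equilibrium: 153.4 − 0.2Q = 40 + 0.68Q → Q* = 128.8636, P* = 127.6273.
A tax t gives ΔQ = t/0.88 and wedge t, so DWL = t²/1.76.
t²/1.76 = 275 → t² = 484 → t = 22.

22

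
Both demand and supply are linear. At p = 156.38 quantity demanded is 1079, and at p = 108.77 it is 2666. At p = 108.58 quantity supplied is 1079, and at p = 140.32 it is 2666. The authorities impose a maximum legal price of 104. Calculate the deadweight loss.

Demand slope = (108.77 − 156.38)/(2666 − 1079) = −0.03, so p = 188.75 − 0.03q.
Supply slope = (140.32 − 108.58)/(2666 − 1079) = 0.02, so p = 87 + 0.02q.
Competitive equilibrium: 188.75 − 0.03q = 87 + 0.02q → q* = 2035, p* = 127.7.
At the ceiling p = 104, quantity supplied = (104 − 87)/0.02 = 850.
Willingness to pay at q' = 850: 188.75 − 0.03·850 = 163.25.
Δq = 2035 − 850 = 1185; wedge = 163.25 − 104 = 59.25.
DWL = ½ × 1185 × 59.25 = 35105.625.

35105.625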